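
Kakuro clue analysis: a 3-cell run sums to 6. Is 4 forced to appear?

No

The only way to make 6 from 3 distinct digits is {1,2,3}, which does not contain 4.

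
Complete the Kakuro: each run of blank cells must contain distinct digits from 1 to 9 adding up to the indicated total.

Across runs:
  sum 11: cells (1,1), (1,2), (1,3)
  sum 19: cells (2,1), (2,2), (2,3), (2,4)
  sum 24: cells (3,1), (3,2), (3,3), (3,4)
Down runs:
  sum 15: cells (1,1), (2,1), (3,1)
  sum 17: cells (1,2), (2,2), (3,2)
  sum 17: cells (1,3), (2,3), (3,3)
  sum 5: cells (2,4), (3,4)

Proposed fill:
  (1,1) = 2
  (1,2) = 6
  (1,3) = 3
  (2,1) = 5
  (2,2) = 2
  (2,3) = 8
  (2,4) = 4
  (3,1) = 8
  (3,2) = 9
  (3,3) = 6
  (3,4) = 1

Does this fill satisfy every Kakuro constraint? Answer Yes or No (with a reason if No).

Across: 2+6+3=11; 5+2+8+4=19; 8+9+6+1=24. Down: 2+5+8=15; 6+2+9=17; 3+8+6=17; 4+1=5. No digit repeats within any run.

Yes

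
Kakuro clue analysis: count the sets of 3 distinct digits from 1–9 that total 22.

2

3 distinct digits from 1–9 sum between 6 and 24.
Enumerating: {5,8,9}, {6,7,9}.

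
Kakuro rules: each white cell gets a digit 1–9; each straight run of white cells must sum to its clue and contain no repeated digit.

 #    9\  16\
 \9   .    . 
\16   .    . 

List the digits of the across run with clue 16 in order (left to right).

7 9

16 in 2 cells must be {7,9}.
The 9 across and the 16 down share only 7, so R1C2 = 7.
The 16 across and the 9 down share only 7, so R2C1 = 7.
R2C2 = 16 − 7 = 9 completes the 16 across.
R1C1 = 9 − 7 = 2 completes the 9 across.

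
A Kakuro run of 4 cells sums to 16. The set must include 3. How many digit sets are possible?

4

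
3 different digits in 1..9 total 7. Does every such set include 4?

Yes

The only way to make 7 from 3 distinct digits is {1,2,4}, which contains 4.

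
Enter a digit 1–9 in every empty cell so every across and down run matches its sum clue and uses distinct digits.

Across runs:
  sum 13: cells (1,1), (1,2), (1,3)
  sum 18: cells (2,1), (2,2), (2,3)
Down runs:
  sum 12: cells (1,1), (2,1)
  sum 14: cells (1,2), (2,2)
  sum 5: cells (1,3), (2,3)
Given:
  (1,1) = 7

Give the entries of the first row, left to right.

Given what's placed, (1,2) must be 5 to fit the 13 across and 14 down.
(1,3) = 13 − 12 = 1 completes the 13 across.
(2,1) = 12 − 7 = 5 completes the 12 down.
(2,2) = 14 − 5 = 9 completes the 14 down.
(2,3) = 18 − 14 = 4 completes the 18 across.

7, 5, 1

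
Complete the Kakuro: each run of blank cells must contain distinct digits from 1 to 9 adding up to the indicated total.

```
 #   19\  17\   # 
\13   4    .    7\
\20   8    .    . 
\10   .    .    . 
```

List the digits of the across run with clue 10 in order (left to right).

7, 1, 2

R1C2 = 13 − 4 = 9 completes the 13 across.
R3C1 = 19 − 12 = 7 completes the 19 down.
No cell is forced outright now. R2C3 can only be 3 or 5 (the digits allowed by both its 20 across and its 7 down). If R2C3 = 3: then R2C2 would have to be in {9} for the 20 across but in {1,2,3,5,6,7} for the 17 down — contradiction. So R2C3 = 5.
R2C2 = 20 − 13 = 7 completes the 20 across.
R3C2 = 17 − 16 = 1 completes the 17 down.
R3C3 = 10 − 8 = 2 completes the 10 across.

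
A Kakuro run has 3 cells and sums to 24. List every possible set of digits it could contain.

{7,8,9}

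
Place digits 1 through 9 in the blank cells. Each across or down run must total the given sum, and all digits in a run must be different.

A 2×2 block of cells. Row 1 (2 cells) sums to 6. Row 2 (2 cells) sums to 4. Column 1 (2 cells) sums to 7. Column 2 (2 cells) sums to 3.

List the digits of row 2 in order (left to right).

3, 1

4 in 2 cells must be {1,3}; 3 in 2 cells must be {1,2}.
The 4 across and the 3 down share only 1, so (2,2) = 1.
(1,2) = 3 − 1 = 2 completes the 3 down.
(2,1) = 4 − 1 = 3 completes the 4 across.
(1,1) = 6 − 2 = 4 completes the 6 across.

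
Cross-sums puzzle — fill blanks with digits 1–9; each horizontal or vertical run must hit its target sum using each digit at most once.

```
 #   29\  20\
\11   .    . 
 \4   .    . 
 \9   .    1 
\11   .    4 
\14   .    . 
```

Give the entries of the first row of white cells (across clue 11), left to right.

4, 7

4 in 2 cells must be {1,3}.
Given what's placed, R2C2 must be 3 to fit the 4 across and 20 down.
R3C1 = 9 − 1 = 8 completes the 9 across.
R4C1 = 11 − 4 = 7 completes the 11 across.
Given what's placed, R5C2 must be 5 to fit the 14 across and 20 down.
R1C2 = 20 − 13 = 7 completes the 20 down.
R2C1 = 4 − 3 = 1 completes the 4 across.
R5C1 = 14 − 5 = 9 completes the 14 across.
R1C1 = 11 − 7 = 4 completes the 11 across.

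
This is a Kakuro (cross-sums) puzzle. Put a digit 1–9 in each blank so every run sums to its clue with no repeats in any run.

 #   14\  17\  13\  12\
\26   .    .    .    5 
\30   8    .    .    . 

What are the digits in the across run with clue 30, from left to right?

8, 9, 6, 7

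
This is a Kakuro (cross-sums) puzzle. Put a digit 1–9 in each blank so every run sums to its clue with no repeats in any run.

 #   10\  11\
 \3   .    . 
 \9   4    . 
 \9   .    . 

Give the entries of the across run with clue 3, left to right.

3 in 2 cells must be {1,2}.
Given what's placed, R1C1 must be 1 to fit the 3 across and 10 down.
R1C2 = 3 − 1 = 2 completes the 3 across.
R2C2 = 9 − 4 = 5 completes the 9 across.
R3C1 = 10 − 5 = 5 completes the 10 down.
R3C2 = 9 − 5 = 4 completes the 9 across.

1 2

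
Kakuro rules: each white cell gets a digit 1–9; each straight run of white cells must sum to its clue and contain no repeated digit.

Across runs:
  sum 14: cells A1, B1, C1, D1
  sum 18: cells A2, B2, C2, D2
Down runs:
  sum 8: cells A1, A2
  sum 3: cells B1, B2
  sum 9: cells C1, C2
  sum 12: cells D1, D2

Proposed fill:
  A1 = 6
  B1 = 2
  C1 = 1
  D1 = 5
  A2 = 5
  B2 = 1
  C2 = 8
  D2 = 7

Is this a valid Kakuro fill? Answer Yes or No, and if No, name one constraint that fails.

No — the down run A1–A2 sums to 11, not 8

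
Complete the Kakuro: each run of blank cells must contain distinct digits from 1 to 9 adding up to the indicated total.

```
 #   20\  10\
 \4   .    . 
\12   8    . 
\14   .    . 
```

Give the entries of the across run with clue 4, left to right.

3 1

4 in 2 cells must be {1,3}.
Given what's placed, R1C1 must be 3 to fit the 4 across and 20 down.
R1C2 = 4 − 3 = 1 completes the 4 across.
R2C2 = 12 − 8 = 4 completes the 12 across.
R3C1 = 20 − 11 = 9 completes the 20 down.
R3C2 = 14 − 9 = 5 completes the 14 across.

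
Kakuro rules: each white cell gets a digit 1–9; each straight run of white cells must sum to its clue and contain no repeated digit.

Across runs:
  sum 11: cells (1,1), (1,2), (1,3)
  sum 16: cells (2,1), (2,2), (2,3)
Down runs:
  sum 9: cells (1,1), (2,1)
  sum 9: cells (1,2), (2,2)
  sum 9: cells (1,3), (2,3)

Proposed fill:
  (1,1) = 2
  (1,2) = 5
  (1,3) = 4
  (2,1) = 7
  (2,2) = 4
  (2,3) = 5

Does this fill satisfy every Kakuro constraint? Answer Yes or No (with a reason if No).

Across: 2+5+4=11; 7+4+5=16. Down: 2+7=9; 5+4=9; 4+5=9. No digit repeats within any run.

Yes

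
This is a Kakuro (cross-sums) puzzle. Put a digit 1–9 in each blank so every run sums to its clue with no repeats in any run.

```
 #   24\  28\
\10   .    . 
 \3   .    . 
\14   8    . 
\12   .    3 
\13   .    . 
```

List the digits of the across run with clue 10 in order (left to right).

3 in 2 cells must be {1,2}.
R3C2 = 14 − 8 = 6 completes the 14 across.
R4C1 = 12 − 3 = 9 completes the 12 across.
R5C1 = 4: the only remaining digit allowed by both the 13 across and the 24 down.
R5C2 = 13 − 4 = 9 completes the 13 across.
Given what's placed, R2C2 must be 2 to fit the 3 across and 28 down.
R1C2 = 28 − 20 = 8 completes the 28 down.
R2C1 = 3 − 2 = 1 completes the 3 across.
R1C1 = 10 − 8 = 2 completes the 10 across.

2 8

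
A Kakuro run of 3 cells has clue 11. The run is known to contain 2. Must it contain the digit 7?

No

Counterexample: {1,2,8} sums to 11 under that restriction without using 7.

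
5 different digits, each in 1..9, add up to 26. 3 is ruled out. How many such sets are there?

5

5 distinct digits from 1–9 sum between 15 and 35.
Dropping sets that contain 3.
Enumerating: {1,2,6,8,9}, {1,4,5,7,9}, {1,4,6,7,8}, {2,4,5,6,9}, {2,4,5,7,8}.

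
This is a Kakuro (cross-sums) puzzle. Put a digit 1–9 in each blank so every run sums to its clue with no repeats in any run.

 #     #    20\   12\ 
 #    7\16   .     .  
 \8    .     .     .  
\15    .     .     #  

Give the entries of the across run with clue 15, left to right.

16 in 2 cells must be {7,9}.
The 15 across and the 7 down share only 6, so R3C1 = 6.
R3C2 = 15 − 6 = 9 completes the 15 across.
R1C2 = 7: the only remaining digit allowed by both the 16 across and the 20 down.
R1C3 = 16 − 7 = 9 completes the 16 across.
R2C1 = 7 − 6 = 1 completes the 7 down.
R2C2 = 20 − 16 = 4 completes the 20 down.
R2C3 = 8 − 5 = 3 completes the 8 across.

6 9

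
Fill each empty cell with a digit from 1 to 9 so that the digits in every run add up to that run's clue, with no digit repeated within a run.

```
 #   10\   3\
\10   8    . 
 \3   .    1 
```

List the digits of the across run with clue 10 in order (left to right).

8 2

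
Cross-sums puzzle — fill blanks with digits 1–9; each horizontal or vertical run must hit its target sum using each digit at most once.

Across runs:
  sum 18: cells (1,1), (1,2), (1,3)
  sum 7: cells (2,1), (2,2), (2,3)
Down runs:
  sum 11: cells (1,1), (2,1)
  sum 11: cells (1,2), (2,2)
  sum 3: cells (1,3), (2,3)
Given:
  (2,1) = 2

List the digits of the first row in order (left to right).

7 in 3 cells must be {1,2,4}; 3 in 2 cells must be {1,2}.
(1,1) = 11 − 2 = 9 completes the 11 down.
(2,2) = 4: the only remaining digit allowed by both the 7 across and the 11 down.
(2,3) = 7 − 6 = 1 completes the 7 across.
(1,2) = 11 − 4 = 7 completes the 11 down.
(1,3) = 18 − 16 = 2 completes the 18 across.

9 7 2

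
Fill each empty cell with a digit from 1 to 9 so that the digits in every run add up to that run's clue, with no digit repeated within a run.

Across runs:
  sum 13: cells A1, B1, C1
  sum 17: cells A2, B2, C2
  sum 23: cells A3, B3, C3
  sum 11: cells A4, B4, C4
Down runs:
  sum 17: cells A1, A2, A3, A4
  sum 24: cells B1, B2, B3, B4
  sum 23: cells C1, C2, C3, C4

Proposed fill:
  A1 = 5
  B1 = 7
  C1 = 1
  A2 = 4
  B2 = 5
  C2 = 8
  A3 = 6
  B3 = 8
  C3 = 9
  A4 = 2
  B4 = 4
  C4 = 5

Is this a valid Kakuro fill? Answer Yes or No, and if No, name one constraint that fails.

Across: 5+7+1=13; 4+5+8=17; 6+8+9=23; 2+4+5=11. Down: 5+4+6+2=17; 7+5+8+4=24; 1+8+9+5=23. No digit repeats within any run.

Yes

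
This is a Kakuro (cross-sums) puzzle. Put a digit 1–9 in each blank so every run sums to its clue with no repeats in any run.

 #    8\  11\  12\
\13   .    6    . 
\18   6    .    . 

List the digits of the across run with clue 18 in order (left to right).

6 5 7

R1C1 = 8 − 6 = 2 completes the 8 down.
R1C3 = 13 − 8 = 5 completes the 13 across.
R2C2 = 11 − 6 = 5 completes the 11 down.
R2C3 = 18 − 11 = 7 completes the 18 across.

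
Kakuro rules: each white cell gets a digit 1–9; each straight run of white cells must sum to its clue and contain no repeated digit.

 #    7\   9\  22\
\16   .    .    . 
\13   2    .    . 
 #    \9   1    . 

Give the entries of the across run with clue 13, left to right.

2 6 5

R1C1 = 7 − 2 = 5 completes the 7 down.
R3C3 = 9 − 1 = 8 completes the 9 across.
Given what's placed, R1C3 must be 9 to fit the 16 across and 22 down.
R2C3 = 22 − 17 = 5 completes the 22 down.
R1C2 = 16 − 14 = 2 completes the 16 across.
R2C2 = 13 − 7 = 6 completes the 13 across.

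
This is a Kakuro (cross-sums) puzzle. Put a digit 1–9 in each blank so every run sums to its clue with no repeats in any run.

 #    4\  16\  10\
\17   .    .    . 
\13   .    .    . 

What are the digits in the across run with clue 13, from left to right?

3 9 1

4 in 2 cells must be {1,3}; 16 in 2 cells must be {7,9}.
Nothing is forced directly, so branch on R1C1, whose candidates are 1 or 3. If R1C1 = 3: that forces R1C2 = 9, after which R1C3 would have to be in {5} for the 17 across but in {1,2,3,4,6,7,8,9} for the 10 down — contradiction. So R1C1 = 1.
R2C1 = 4 − 1 = 3 completes the 4 down.
Given what's placed, R2C2 must be 9 to fit the 13 across and 16 down.
R2C3 = 13 − 12 = 1 completes the 13 across.
R1C2 = 16 − 9 = 7 completes the 16 down.
R1C3 = 17 − 8 = 9 completes the 17 across.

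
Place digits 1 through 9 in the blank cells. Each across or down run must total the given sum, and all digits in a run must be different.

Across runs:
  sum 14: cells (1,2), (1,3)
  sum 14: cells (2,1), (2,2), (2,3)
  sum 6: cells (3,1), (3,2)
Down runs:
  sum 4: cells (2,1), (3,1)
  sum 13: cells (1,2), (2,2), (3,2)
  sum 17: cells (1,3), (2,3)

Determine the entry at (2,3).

9

4 in 2 cells must be {1,3}; 17 in 2 cells must be {8,9}.
The 6 across and the 4 down share only 1, so (3,1) = 1.
(3,2) = 6 − 1 = 5 completes the 6 across.
(1,2) = 6: the only remaining digit allowed by both the 14 across and the 13 down.
(1,3) = 14 − 6 = 8 completes the 14 across.
(2,1) = 4 − 1 = 3 completes the 4 down.
(2,2) = 13 − 11 = 2 completes the 13 down.
(2,3) = 14 − 5 = 9 completes the 14 across.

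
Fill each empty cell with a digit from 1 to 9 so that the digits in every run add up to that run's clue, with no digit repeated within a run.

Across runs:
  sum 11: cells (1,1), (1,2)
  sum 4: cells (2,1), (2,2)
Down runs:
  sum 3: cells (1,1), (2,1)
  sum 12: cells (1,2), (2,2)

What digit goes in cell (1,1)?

4 in 2 cells must be {1,3}; 3 in 2 cells must be {1,2}.
The 11 across and the 3 down share only 2, so (1,1) = 2.
(1,2) = 11 − 2 = 9 completes the 11 across.
(2,1) = 3 − 2 = 1 completes the 3 down.
(2,2) = 4 − 1 = 3 completes the 4 across.

2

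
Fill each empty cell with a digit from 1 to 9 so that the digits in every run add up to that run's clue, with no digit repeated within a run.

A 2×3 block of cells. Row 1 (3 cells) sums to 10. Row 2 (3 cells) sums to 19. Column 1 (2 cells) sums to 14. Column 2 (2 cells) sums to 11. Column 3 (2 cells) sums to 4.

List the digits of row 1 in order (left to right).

4 in 2 cells must be {1,3}.
The 19 across and the 4 down share only 3, so (2,3) = 3.
(1,3) = 4 − 3 = 1 completes the 4 down.
Given what's placed, (2,1) must be 9 to fit the 19 across and 14 down.
(2,2) = 19 − 12 = 7 completes the 19 across.
(1,1) = 14 − 9 = 5 completes the 14 down.
(1,2) = 10 − 6 = 4 completes the 10 across.

5, 4, 1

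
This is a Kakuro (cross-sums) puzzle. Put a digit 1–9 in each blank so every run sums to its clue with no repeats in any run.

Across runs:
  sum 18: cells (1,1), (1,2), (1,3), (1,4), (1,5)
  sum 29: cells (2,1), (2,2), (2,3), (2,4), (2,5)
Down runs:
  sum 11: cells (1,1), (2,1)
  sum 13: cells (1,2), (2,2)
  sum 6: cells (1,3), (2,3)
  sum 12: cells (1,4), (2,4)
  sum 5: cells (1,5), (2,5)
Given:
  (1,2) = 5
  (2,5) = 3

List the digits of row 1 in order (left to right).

(1,5) = 5 − 3 = 2 completes the 5 down.
(2,2) = 13 − 5 = 8 completes the 13 down.
Nothing is forced directly, so branch on (1,3), whose candidates are 1 or 4. If (1,3) = 4: that forces (1,1) = 6, after which (1,4) would have to be in {1} for the 18 across but in {3,4,5,7,8,9} for the 12 down — contradiction. So (1,3) = 1.
(2,3) = 6 − 1 = 5 completes the 6 down.
Nothing is forced directly, so branch on (2,4), whose candidates are 4 or 7 or 9. If (2,4) = 4: then (1,4) would have to be in {3,4,6,7} for the 18 across but in {8} for the 12 down — contradiction. If (2,4) = 7: then (1,4) would have to be in {3,4,6,7} for the 18 across but in {5} for the 12 down — contradiction. So (2,4) = 9.
(1,4) = 12 − 9 = 3 completes the 12 down.
(2,1) = 29 − 25 = 4 completes the 29 across.
(1,1) = 18 − 11 = 7 completes the 18 across.

7 5 1 3 2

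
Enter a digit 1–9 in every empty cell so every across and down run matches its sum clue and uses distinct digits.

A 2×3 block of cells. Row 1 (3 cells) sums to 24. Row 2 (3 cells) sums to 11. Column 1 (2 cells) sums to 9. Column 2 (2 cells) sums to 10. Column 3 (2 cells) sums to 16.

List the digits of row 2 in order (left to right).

1 3 7

24 in 3 cells must be {7,8,9}; 16 in 2 cells must be {7,9}.
The 11 across and the 16 down share only 7, so (2,3) = 7.
(1,3) = 16 − 7 = 9 completes the 16 down.
Nothing is forced directly, so branch on (2,1), whose candidates are 1 or 3. If (2,1) = 3: then (1,1) would have to be in {7,8} for the 24 across but in {6} for the 9 down — contradiction. So (2,1) = 1.
(1,1) = 9 − 1 = 8 completes the 9 down.
(1,2) = 24 − 17 = 7 completes the 24 across.
(2,2) = 11 − 8 = 3 completes the 11 across.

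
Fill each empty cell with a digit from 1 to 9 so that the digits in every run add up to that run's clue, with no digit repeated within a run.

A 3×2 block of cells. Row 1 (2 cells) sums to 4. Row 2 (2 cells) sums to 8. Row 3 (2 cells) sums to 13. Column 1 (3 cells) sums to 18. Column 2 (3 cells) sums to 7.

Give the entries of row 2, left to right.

6 2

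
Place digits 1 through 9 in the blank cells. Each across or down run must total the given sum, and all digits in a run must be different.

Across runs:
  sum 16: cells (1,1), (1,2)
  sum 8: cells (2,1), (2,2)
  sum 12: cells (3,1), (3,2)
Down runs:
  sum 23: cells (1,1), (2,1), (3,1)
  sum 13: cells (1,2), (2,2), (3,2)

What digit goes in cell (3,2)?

4

16 in 2 cells must be {7,9}; 23 in 3 cells must be {6,8,9}.
The 16 across and the 23 down share only 9, so (1,1) = 9.
(1,2) = 16 − 9 = 7 completes the 16 across.
Given what's placed, (2,1) must be 6 to fit the 8 across and 23 down.
(2,2) = 8 − 6 = 2 completes the 8 across.
(3,1) = 23 − 15 = 8 completes the 23 down.
(3,2) = 12 − 8 = 4 completes the 12 across.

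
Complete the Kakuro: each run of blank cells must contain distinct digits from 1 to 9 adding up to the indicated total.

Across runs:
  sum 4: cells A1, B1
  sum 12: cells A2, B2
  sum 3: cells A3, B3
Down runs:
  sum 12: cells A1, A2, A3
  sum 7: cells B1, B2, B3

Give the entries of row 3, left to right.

1, 2

4 in 2 cells must be {1,3}; 3 in 2 cells must be {1,2}; 7 in 3 cells must be {1,2,4}.
The 4 across and the 7 down share only 1, so B1 = 1.
Given what's placed, B2 must be 4 to fit the 12 across and 7 down.
B3 = 7 − 5 = 2 completes the 7 down.
A1 = 4 − 1 = 3 completes the 4 across.
A2 = 12 − 4 = 8 completes the 12 across.
A3 = 3 − 2 = 1 completes the 3 across.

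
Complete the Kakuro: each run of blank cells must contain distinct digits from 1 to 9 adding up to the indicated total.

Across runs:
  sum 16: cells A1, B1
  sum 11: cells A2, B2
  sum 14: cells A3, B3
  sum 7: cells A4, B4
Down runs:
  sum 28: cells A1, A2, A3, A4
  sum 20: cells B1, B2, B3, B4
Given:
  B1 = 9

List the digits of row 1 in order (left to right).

7 9

16 in 2 cells must be {7,9}.
A1 = 16 − 9 = 7 completes the 16 across.
Given what's placed, A4 must be 4 to fit the 7 across and 28 down.
B4 = 7 − 4 = 3 completes the 7 across.
B3 = 6: the only remaining digit allowed by both the 14 across and the 20 down.
B2 = 20 − 18 = 2 completes the 20 down.
A3 = 14 − 6 = 8 completes the 14 across.
A2 = 11 − 2 = 9 completes the 11 across.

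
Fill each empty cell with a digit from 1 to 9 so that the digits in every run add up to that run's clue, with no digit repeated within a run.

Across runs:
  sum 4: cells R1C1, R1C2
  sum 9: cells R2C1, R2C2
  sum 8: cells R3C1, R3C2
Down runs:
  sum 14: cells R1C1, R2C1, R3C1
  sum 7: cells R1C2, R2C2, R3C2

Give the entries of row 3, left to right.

4 in 2 cells must be {1,3}; 7 in 3 cells must be {1,2,4}.
The 4 across and the 7 down share only 1, so R1C2 = 1.
Given what's placed, R3C2 must be 2 to fit the 8 across and 7 down.
R1C1 = 4 − 1 = 3 completes the 4 across.
R2C2 = 7 − 3 = 4 completes the 7 down.
R3C1 = 8 − 2 = 6 completes the 8 across.
R2C1 = 9 − 4 = 5 completes the 9 across.

6, 2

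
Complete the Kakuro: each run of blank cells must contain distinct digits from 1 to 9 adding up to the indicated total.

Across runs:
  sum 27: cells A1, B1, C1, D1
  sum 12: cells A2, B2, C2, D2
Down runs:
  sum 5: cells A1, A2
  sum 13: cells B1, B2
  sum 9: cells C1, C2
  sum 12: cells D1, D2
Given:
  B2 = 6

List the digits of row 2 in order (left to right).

B1 = 13 − 6 = 7 completes the 13 down.
Given what's placed, D2 must be 3 to fit the 12 across and 12 down.
A1 = 3: the only remaining digit allowed by both the 27 across and the 5 down.
Given what's placed, C1 must be 8 to fit the 27 across and 9 down.
D1 = 27 − 18 = 9 completes the 27 across.
A2 = 5 − 3 = 2 completes the 5 down.
C2 = 12 − 11 = 1 completes the 12 across.

2 6 1 3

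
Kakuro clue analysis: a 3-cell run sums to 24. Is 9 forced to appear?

The only way to make 24 from 3 distinct digits is {7,8,9}, which contains 9.

Yes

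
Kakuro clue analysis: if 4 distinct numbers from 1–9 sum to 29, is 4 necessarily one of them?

No

The only way to make 29 from 4 distinct digits is {5,7,8,9}, which does not contain 4.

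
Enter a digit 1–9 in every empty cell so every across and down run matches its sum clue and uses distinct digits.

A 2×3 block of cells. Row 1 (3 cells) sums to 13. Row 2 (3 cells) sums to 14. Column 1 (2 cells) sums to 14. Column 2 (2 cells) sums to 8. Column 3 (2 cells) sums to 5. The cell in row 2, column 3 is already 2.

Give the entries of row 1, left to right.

(1,3) = 5 − 2 = 3 completes the 5 down.
No cell is forced outright now. (2,2) can only be 3 or 5 or 7 (the digits allowed by both its 14 across and its 8 down). If (2,2) = 3: then (1,2) would have to be in {1,2,4,6,8,9} for the 13 across but in {5} for the 8 down — contradiction. If (2,2) = 5: then (1,2) would have to be in {1,2,4,6,8,9} for the 13 across but in {3} for the 8 down — contradiction. So (2,2) = 7.
(1,2) = 8 − 7 = 1 completes the 8 down.
(2,1) = 14 − 9 = 5 completes the 14 across.
(1,1) = 13 − 4 = 9 completes the 13 across.

9, 1, 3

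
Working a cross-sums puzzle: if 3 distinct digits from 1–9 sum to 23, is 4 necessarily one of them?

The only way to make 23 from 3 distinct digits is {6,8,9}, which does not contain 4.

No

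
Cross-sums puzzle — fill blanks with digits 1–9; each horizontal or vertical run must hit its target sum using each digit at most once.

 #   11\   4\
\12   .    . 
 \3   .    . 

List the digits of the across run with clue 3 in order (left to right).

3 in 2 cells must be {1,2}; 4 in 2 cells must be {1,3}.
The 12 across and the 4 down share only 3, so R1C2 = 3.
The 3 across and the 11 down share only 2, so R2C1 = 2.
R2C2 = 3 − 2 = 1 completes the 3 across.
R1C1 = 12 − 3 = 9 completes the 12 across.

2 1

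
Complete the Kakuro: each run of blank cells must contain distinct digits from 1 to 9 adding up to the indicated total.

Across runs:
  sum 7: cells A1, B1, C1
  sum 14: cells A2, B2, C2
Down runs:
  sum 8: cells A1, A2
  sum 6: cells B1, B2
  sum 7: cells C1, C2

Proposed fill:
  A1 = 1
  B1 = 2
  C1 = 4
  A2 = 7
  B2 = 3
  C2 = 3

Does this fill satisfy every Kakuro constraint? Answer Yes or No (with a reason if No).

No — the down run B1–B2 sums to 5, not 6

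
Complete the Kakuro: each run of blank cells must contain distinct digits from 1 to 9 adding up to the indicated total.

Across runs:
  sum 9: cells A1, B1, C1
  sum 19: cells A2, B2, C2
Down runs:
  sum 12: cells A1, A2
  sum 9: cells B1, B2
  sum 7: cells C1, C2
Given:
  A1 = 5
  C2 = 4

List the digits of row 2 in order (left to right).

7 8 4

C1 = 7 − 4 = 3 completes the 7 down.
A2 = 12 − 5 = 7 completes the 12 down.
B2 = 19 − 11 = 8 completes the 19 across.
B1 = 9 − 8 = 1 completes the 9 across.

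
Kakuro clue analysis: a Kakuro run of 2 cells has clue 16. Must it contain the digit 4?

No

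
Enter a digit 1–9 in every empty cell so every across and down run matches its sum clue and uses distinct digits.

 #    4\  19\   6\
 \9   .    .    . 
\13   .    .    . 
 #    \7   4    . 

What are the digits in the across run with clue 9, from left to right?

4 in 2 cells must be {1,3}; 6 in 3 cells must be {1,2,3}.
Given what's placed, R1C2 must be 6 to fit the 9 across and 19 down.
R2C2 = 19 − 10 = 9 completes the 19 down.
R3C3 = 7 − 4 = 3 completes the 7 across.
R1C1 = 1: the only remaining digit allowed by both the 9 across and the 4 down.
R1C3 = 9 − 7 = 2 completes the 9 across.
R2C1 = 4 − 1 = 3 completes the 4 down.
R2C3 = 13 − 12 = 1 completes the 13 across.

1, 6, 2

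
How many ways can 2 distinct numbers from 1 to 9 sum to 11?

2 distinct digits from 1–9 sum between 3 and 17.
Enumerating: {2,9}, {3,8}, {4,7}, {5,6}.

4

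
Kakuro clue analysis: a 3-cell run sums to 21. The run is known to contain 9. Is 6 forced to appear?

No

Counterexample: {4,8,9} sums to 21 under that restriction without using 6.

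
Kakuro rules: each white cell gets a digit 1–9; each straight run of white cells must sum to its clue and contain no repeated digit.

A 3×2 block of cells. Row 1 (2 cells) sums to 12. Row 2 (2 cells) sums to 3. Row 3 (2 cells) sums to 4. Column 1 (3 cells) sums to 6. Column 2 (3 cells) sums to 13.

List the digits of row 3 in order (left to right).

3 in 2 cells must be {1,2}; 4 in 2 cells must be {1,3}; 6 in 3 cells must be {1,2,3}.
The 12 across and the 6 down share only 3, so (1,1) = 3.
(1,2) = 12 − 3 = 9 completes the 12 across.
Given what's placed, (2,2) must be 1 to fit the 3 across and 13 down.
(3,1) = 1: the only remaining digit allowed by both the 4 across and the 6 down.
(3,2) = 4 − 1 = 3 completes the 4 across.
(2,1) = 3 − 1 = 2 completes the 3 across.

1 3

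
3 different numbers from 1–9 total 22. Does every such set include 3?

No

Counterexample: {5,8,9} sums to 22 without using 3.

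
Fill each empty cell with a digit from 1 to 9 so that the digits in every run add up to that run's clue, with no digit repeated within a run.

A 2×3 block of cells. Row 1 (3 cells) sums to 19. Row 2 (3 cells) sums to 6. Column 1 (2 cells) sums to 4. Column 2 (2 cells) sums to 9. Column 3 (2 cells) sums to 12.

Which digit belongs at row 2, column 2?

2

6 in 3 cells must be {1,2,3}; 4 in 2 cells must be {1,3}.
The 19 across and the 4 down share only 3, so (1,1) = 3.
Given what's placed, (1,2) must be 7 to fit the 19 across and 9 down.
(1,3) = 19 − 10 = 9 completes the 19 across.
(2,1) = 4 − 3 = 1 completes the 4 down.
(2,2) = 9 − 7 = 2 completes the 9 down.
(2,3) = 6 − 3 = 3 completes the 6 across.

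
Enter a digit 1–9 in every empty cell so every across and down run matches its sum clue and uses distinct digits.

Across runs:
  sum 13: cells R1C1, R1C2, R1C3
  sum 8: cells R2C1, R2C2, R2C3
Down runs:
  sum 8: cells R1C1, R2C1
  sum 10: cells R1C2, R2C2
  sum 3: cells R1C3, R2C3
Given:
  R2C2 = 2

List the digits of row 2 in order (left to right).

3 in 2 cells must be {1,2}.
R1C2 = 10 − 2 = 8 completes the 10 down.
R2C3 = 1: the only remaining digit allowed by both the 8 across and the 3 down.
R1C3 = 3 − 1 = 2 completes the 3 down.
R2C1 = 8 − 3 = 5 completes the 8 across.
R1C1 = 13 − 10 = 3 completes the 13 across.

5 2 1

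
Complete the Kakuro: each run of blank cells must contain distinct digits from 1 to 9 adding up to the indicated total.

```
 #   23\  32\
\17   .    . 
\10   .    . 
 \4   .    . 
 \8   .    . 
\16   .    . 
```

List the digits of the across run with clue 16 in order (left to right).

9, 7

17 in 2 cells must be {8,9}; 4 in 2 cells must be {1,3}; 16 in 2 cells must be {7,9}.
Only 3 fits R3C2 under both its across sum 4 and down sum 32.
R3C1 = 4 − 3 = 1 completes the 4 across.
Nothing is forced directly, so branch on R4C2, whose candidates are 5 or 7. If R4C2 = 7: then R4C1 would have to be in {1} for the 8 across but in {2,3,4,5,6,7,8,9} for the 23 down — contradiction. So R4C2 = 5.
R4C1 = 8 − 5 = 3 completes the 8 across.
No cell is forced outright now. R1C1 can only be 8 or 9 (the digits allowed by both its 17 across and its 23 down). If R1C1 = 9: that forces R1C2 = 8, after which R5C1 would have to be in {7,9} for the 16 across but in {2,4,6,8} for the 23 down — contradiction. So R1C1 = 8.
R1C2 = 17 − 8 = 9 completes the 17 across.
Given what's placed, R5C2 must be 7 to fit the 16 across and 32 down.
R2C2 = 32 − 24 = 8 completes the 32 down.
R5C1 = 16 − 7 = 9 completes the 16 across.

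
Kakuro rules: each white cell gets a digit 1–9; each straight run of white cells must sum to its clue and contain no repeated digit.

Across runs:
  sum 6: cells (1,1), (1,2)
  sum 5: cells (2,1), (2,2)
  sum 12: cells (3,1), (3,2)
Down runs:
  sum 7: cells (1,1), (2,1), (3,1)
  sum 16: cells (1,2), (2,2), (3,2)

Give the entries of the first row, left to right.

7 in 3 cells must be {1,2,4}.
The 12 across and the 7 down share only 4, so (3,1) = 4.
(3,2) = 12 − 4 = 8 completes the 12 across.
Nothing is forced directly, so branch on (1,1), whose candidates are 1 or 2. If (1,1) = 2: then (1,2) would have to be in {4} for the 6 across but in {1,2,3,5,6,7} for the 16 down — contradiction. So (1,1) = 1.
(1,2) = 6 − 1 = 5 completes the 6 across.
(2,1) = 7 − 5 = 2 completes the 7 down.
(2,2) = 5 − 2 = 3 completes the 5 across.

1 5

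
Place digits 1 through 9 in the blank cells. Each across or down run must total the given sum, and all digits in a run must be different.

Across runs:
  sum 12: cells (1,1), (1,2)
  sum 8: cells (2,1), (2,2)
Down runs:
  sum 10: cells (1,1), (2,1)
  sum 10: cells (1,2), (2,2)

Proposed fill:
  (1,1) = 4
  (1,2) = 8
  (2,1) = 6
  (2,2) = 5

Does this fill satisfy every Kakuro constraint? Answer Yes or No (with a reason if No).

No — the across run (2,1)–(2,2) sums to 11, not 8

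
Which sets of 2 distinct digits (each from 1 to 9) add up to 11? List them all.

{2,9}; {3,8}; {4,7}; {5,6}

2 distinct digits from 1–9 sum between 3 and 17.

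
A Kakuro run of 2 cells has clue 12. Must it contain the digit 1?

Counterexample: {3,9} sums to 12 without using 1.

No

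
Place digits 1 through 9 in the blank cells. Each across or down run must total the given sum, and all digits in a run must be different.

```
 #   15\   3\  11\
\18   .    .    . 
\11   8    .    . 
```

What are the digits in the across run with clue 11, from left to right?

3 in 2 cells must be {1,2}.
R1C1 = 15 − 8 = 7 completes the 15 down.
Given what's placed, R1C2 must be 2 to fit the 18 across and 3 down.
R1C3 = 18 − 9 = 9 completes the 18 across.
R2C2 = 3 − 2 = 1 completes the 3 down.
R2C3 = 11 − 9 = 2 completes the 11 across.

8 1 2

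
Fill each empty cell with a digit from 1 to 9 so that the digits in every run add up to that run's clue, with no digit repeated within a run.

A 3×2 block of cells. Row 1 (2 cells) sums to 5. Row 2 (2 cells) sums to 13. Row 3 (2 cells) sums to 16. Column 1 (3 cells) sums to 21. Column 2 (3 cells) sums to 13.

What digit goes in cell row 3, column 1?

9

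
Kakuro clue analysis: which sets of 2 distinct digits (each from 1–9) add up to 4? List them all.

{1,3}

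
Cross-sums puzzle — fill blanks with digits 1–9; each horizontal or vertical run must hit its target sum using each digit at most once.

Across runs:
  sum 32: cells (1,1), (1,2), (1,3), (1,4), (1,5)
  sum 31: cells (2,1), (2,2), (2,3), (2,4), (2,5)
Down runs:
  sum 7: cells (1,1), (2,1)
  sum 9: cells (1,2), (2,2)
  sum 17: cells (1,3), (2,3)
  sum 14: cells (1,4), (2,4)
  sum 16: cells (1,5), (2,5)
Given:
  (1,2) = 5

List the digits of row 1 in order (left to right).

4, 5, 8, 6, 9

17 in 2 cells must be {8,9}; 16 in 2 cells must be {7,9}.
(2,2) = 9 − 5 = 4 completes the 9 down.
No cell is forced outright now. (1,5) can only be 7 or 9 (the digits allowed by both its 32 across and its 16 down). If (1,5) = 7: that forces (1,1) = 3, after which (2,1) would have to be in {3,5,6,7,8,9} for the 31 across but in {4} for the 7 down — contradiction. So (1,5) = 9.
(1,3) = 8: the only remaining digit allowed by both the 32 across and the 17 down.
Given what's placed, (1,4) must be 6 to fit the 32 across and 14 down.
(2,3) = 17 − 8 = 9 completes the 17 down.
(2,4) = 14 − 6 = 8 completes the 14 down.
(2,5) = 16 − 9 = 7 completes the 16 down.
(1,1) = 32 − 28 = 4 completes the 32 across.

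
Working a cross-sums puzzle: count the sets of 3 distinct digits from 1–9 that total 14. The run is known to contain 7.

3

3 distinct digits from 1–9 sum between 6 and 24.
Keeping only sets containing 7.
Enumerating: {1,6,7}, {2,5,7}, {3,4,7}.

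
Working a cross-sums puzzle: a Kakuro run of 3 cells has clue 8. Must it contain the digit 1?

Yes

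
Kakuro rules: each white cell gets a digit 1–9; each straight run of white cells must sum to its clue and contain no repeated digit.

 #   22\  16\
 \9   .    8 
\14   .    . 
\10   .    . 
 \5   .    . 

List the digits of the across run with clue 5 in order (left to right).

4 1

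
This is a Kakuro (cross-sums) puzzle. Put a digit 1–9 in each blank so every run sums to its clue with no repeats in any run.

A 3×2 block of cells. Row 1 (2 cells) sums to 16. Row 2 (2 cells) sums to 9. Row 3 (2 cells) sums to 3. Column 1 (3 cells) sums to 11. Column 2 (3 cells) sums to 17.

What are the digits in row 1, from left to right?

16 in 2 cells must be {7,9}; 3 in 2 cells must be {1,2}.
The 16 across and the 11 down share only 7, so (1,1) = 7.
(1,2) = 16 − 7 = 9 completes the 16 across.
Given what's placed, (3,1) must be 1 to fit the 3 across and 11 down.
(3,2) = 3 − 1 = 2 completes the 3 across.
(2,1) = 11 − 8 = 3 completes the 11 down.
(2,2) = 9 − 3 = 6 completes the 9 across.

7 9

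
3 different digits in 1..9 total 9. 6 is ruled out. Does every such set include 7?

No

Counterexample: {1,3,5} sums to 9 under that restriction without using 7.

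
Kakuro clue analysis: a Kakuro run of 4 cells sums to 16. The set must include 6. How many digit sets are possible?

3

4 distinct digits from 1–9 sum between 10 and 30.
Keeping only sets containing 6.
Enumerating: {1,2,6,7}, {1,4,5,6}, {2,3,5,6}.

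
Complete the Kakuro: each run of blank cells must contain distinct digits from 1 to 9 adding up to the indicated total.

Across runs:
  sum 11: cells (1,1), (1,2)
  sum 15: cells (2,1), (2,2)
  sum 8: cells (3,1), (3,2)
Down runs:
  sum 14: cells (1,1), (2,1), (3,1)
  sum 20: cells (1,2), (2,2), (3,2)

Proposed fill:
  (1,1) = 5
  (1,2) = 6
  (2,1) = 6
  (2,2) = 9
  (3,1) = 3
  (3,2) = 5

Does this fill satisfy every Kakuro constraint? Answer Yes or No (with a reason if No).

Yes

Across: 5+6=11; 6+9=15; 3+5=8. Down: 5+6+3=14; 6+9+5=20. No digit repeats within any run.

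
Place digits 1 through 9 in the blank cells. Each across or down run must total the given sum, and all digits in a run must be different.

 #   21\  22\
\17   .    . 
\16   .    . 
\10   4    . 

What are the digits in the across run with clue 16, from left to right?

17 in 2 cells must be {8,9}; 16 in 2 cells must be {7,9}.
R2C1 = 9: the only remaining digit allowed by both the 16 across and the 21 down.
R2C2 = 16 − 9 = 7 completes the 16 across.
R3C2 = 10 − 4 = 6 completes the 10 across.
R1C1 = 21 − 13 = 8 completes the 21 down.
R1C2 = 17 − 8 = 9 completes the 17 across.

9 7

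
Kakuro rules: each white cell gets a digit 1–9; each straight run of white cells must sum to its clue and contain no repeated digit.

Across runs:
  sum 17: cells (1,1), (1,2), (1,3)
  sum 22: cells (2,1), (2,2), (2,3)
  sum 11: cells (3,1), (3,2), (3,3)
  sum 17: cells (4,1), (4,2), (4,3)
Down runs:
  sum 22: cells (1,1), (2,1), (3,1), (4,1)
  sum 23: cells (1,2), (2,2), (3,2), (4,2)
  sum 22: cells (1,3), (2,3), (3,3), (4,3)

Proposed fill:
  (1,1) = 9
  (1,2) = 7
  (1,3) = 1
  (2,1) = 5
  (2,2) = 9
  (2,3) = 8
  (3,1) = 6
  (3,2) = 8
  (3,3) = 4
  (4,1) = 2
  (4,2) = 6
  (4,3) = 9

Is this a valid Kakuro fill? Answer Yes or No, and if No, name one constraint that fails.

No — the across run (3,1)–(3,3) sums to 18, not 11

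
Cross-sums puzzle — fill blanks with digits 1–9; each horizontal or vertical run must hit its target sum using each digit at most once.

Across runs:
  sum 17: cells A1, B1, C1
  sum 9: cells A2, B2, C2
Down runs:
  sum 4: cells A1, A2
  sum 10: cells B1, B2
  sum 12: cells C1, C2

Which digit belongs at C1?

7

4 in 2 cells must be {1,3}.
Nothing is forced directly, so branch on C2, whose candidates are 3 or 4 or 5. If C2 = 3: that forces C1 = 9, A2 = 1, after which B2 would have to be in {5} for the 9 across but in {1,2,3,4,6,7,8,9} for the 10 down — contradiction. If C2 = 4: that forces C1 = 8, A2 = 3, B2 = 2, after which A1 would have to be in {2,3,4,5,6,7} for the 17 across but in {1} for the 4 down — contradiction. So C2 = 5.
C1 = 12 − 5 = 7 completes the 12 down.
Given what's placed, A1 must be 1 to fit the 17 across and 4 down.
B1 = 17 − 8 = 9 completes the 17 across.
A2 = 4 − 1 = 3 completes the 4 down.
B2 = 9 − 8 = 1 completes the 9 across.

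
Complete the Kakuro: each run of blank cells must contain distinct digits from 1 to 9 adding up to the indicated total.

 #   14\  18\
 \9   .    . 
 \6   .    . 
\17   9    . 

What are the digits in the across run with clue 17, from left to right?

17 in 2 cells must be {8,9}.
R3C2 = 17 − 9 = 8 completes the 17 across.
No cell is forced outright now. R2C2 can only be 1 or 4 (the digits allowed by both its 6 across and its 18 down). If R2C2 = 1: then R1C2 would have to be in {1,2,3,4,5,6,7,8} for the 9 across but in {9} for the 18 down — contradiction. So R2C2 = 4.
R1C2 = 18 − 12 = 6 completes the 18 down.
R2C1 = 6 − 4 = 2 completes the 6 across.
R1C1 = 9 − 6 = 3 completes the 9 across.

9 8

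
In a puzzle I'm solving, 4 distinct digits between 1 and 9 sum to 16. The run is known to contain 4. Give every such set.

{1,2,4,9}; {1,3,4,8}; {1,4,5,6}; {2,3,4,7}

4 distinct digits from 1–9 sum between 10 and 30.
Keeping only sets containing 4.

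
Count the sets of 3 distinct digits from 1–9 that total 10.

4

3 distinct digits from 1–9 sum between 6 and 24.
Enumerating: {1,2,7}, {1,3,6}, {1,4,5}, {2,3,5}.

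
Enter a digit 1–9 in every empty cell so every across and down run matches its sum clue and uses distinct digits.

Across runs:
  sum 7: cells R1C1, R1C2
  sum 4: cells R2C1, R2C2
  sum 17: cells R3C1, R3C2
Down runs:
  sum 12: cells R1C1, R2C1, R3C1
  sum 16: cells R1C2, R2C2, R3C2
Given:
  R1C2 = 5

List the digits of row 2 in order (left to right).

1 3

4 in 2 cells must be {1,3}; 17 in 2 cells must be {8,9}.
R1C1 = 7 − 5 = 2 completes the 7 across.
Given what's placed, R2C2 must be 3 to fit the 4 across and 16 down.
Given what's placed, R3C1 must be 9 to fit the 17 across and 12 down.
R3C2 = 17 − 9 = 8 completes the 17 across.
R2C1 = 4 − 3 = 1 completes the 4 across.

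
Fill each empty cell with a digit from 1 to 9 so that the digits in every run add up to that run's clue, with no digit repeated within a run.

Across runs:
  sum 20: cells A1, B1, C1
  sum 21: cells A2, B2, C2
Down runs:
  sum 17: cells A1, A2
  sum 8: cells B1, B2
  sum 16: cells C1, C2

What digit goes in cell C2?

7

17 in 2 cells must be {8,9}; 16 in 2 cells must be {7,9}.
Nothing is forced directly, so branch on C1, whose candidates are 7 or 9. If C1 = 7: that forces B1 = 5, after which B2 would have to be in {4,5,6,7,8,9} for the 21 across but in {3} for the 8 down — contradiction. So C1 = 9.
Given what's placed, A1 must be 8 to fit the 20 across and 17 down.
B1 = 20 − 17 = 3 completes the 20 across.
A2 = 17 − 8 = 9 completes the 17 down.
B2 = 8 − 3 = 5 completes the 8 down.
C2 = 21 − 14 = 7 completes the 21 across.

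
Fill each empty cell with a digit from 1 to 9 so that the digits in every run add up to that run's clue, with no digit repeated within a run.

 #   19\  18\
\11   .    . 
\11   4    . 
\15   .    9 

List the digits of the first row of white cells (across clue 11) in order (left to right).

9, 2

R2C2 = 11 − 4 = 7 completes the 11 across.
R3C1 = 15 − 9 = 6 completes the 15 across.
R1C1 = 19 − 10 = 9 completes the 19 down.
R1C2 = 11 − 9 = 2 completes the 11 across.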